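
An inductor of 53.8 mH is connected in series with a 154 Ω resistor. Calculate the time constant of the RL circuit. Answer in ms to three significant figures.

τ ≈ 0.349 ms

τ = L/R = (5.380×10^-2 H)/(154 Ω) = 3.494×10^-4 s.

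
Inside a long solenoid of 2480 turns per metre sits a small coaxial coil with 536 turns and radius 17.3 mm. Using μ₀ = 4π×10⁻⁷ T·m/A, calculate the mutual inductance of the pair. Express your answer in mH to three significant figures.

The outer solenoid produces a uniform field B₁ = μ₀n₁I₁ across the inner coil,
so the flux linkage is N₂Φ = N₂B₁A₂ = μ₀n₁N₂A₂·I₁, giving M = μ₀n₁N₂A₂.
A₂ = πr² = π(1.730×10^-2 m)² = 9.402×10^-4 m².
M = (4π×10⁻⁷)(2480)(536)(9.402×10^-4) = 1.571×10^-3 H.

M ≈ 1.57 mH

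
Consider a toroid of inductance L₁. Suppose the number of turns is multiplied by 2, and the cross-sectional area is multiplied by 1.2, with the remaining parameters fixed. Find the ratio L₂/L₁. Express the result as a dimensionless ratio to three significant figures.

For a toroid, L ∝ μᵣN²A/R.
L₂/L₁ = (2)^2 × (1.2) = 4.80.

L₂/L₁ = 4.80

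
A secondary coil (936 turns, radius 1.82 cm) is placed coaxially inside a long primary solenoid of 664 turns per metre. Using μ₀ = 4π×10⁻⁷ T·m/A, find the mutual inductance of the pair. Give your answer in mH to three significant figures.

The outer solenoid produces a uniform field B₁ = μ₀n₁I₁ across the inner coil,
so the flux linkage is N₂Φ = N₂B₁A₂ = μ₀n₁N₂A₂·I₁, giving M = μ₀n₁N₂A₂.
A₂ = πr² = π(1.820×10^-2 m)² = 1.041×10^-3 m².
M = (4π×10⁻⁷)(664)(936)(1.041×10^-3) = 8.127×10^-4 H.

M ≈ 0.813 mH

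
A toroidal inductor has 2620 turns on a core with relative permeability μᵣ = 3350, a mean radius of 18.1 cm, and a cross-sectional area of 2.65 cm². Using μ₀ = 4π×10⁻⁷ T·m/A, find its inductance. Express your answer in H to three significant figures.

For a thin toroid, L = μ₀μᵣN²A/(2πR).
L = (4π×10⁻⁷)(3350)(2620)²(2.650×10^-4) / (2π×0.181 m) = 6.734 H.

L ≈ 6.73 H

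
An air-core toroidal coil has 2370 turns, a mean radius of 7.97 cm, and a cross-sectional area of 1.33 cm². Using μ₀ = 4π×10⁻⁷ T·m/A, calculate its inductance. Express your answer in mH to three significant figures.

L ≈ 1.87 mH

For a thin toroid, L = μ₀N²A/(2πR).
L = (4π×10⁻⁷)(2370)²(1.330×10^-4) / (2π×7.970×10^-2 m) = 1.8746×10^-3 H.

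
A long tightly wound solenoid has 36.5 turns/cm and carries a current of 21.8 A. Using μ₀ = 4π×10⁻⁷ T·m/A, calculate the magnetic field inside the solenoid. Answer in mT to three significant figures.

B ≈ 100 mT

Inside a long solenoid, B = μ₀nI.
B = (4π×10⁻⁷)(3.650×10^3 m⁻¹)(21.8 A) = 9.999×10^-2 T.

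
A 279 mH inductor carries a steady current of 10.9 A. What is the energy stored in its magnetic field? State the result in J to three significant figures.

U ≈ 16.6 J

Stored magnetic energy: U = ½LI².
U = ½(0.279 H)(10.9 A)² = 16.57 J.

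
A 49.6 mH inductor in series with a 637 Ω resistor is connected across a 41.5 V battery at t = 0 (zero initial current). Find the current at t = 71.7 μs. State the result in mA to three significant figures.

τ = L/R = 4.960×10^-2/637 = 7.786×10^-5 s; final current I_∞ = ε/R = 41.5/637 = 6.5149×10^-2 A.
I(t) = I_∞(1 − e^(−t/τ)) with t/τ = 0.921.
I = (6.5149×10^-2)(1 − e^(−0.921)) = 3.921×10^-2 A.

I ≈ 39.2 mA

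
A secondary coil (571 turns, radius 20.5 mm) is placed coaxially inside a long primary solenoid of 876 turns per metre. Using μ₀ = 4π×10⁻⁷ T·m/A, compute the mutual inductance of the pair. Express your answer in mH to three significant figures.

The outer solenoid produces a uniform field B₁ = μ₀n₁I₁ across the inner coil,
so the flux linkage is N₂Φ = N₂B₁A₂ = μ₀n₁N₂A₂·I₁, giving M = μ₀n₁N₂A₂.
A₂ = πr² = π(2.050×10^-2 m)² = 1.320×10^-3 m².
M = (4π×10⁻⁷)(876)(571)(1.320×10^-3) = 8.299×10^-4 H.

M ≈ 0.830 mH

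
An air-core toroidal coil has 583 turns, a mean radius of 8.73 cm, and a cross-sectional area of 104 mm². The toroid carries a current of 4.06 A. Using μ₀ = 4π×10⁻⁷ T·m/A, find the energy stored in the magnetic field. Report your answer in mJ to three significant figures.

U ≈ 0.667 mJ

L = μ₀N²A/(2πR) = (4π×10⁻⁷)(583)²(1.040×10^-4)/(2π×8.730×10^-2) = 8.098×10^-5 H.
U = ½LI² = ½(8.098×10^-5)(4.06)² = 6.674×10^-4 J.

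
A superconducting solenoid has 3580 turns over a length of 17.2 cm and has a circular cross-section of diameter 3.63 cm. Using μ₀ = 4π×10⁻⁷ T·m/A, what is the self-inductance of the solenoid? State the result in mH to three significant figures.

L ≈ 96.9 mH

A = π(d/2)² = π(1.815×10^-2 m)² = 1.0349×10^-3 m².
For a long solenoid, L = μ₀N²A/ℓ.
L = (4π×10⁻⁷)(3580)²(1.0349×10^-3)/(0.172 m) = 9.691×10^-2 H.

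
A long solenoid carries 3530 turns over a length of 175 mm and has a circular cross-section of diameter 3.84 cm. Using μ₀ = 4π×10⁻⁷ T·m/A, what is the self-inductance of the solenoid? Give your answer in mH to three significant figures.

A = π(d/2)² = π(1.920×10^-2 m)² = 1.158×10^-3 m².
For a long solenoid, L = μ₀N²A/ℓ.
L = (4π×10⁻⁷)(3530)²(1.158×10^-3)/(0.175 m) = 0.1036 H.

L ≈ 104 mH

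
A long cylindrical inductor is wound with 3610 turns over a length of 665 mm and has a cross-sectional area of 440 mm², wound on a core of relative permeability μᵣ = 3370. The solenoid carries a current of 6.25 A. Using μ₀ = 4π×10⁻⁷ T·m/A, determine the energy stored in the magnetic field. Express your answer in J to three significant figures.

U ≈ 713 J

A = 440 mm² = 4.400×10^-4 m².
L = μ₀μᵣN²A/ℓ = (4π×10⁻⁷)(3370)(3610)²(4.400×10^-4)/(0.665) = 36.52 H.
U = ½LI² = ½(36.52)(6.25)² = 713.2 J.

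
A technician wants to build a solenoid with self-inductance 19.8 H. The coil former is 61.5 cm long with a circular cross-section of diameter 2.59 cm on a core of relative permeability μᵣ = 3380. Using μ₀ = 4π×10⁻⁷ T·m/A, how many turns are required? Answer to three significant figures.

N ≈ 2330 turns

A = π(d/2)² = π(1.295×10^-2 m)² = 5.269×10^-4 m².
From L = μ₀μᵣN²A/ℓ, N = √(Lℓ / (μ₀μᵣA)).
N = √[(19.8)(0.615) / ((4π×10⁻⁷)(3380)×5.269×10^-4)] = √(5.442×10^6) ≈ 2332.7.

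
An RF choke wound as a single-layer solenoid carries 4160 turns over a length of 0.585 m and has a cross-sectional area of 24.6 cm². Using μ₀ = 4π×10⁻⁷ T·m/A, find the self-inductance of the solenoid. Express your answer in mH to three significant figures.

L ≈ 91.4 mH

A = 24.6 cm² = 2.460×10^-3 m².
For a long solenoid, L = μ₀N²A/ℓ.
L = (4π×10⁻⁷)(4160)²(2.460×10^-3)/(0.585 m) = 9.1448×10^-2 H.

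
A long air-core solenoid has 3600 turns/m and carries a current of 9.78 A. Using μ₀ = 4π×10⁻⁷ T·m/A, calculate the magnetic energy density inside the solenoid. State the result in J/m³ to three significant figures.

B = μ₀nI = (4π×10⁻⁷)(3.600×10^3)(9.78) = 4.424×10^-2 T.
u = B²/(2μ₀) = (4.424×10^-2)²/(2×4π×10⁻⁷) = 778.9 J/m³.

u ≈ 779 J/m³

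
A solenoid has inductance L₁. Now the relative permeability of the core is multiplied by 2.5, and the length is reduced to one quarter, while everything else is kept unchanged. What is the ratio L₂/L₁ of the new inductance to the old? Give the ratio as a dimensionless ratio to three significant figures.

L₂/L₁ = 10.0

For a solenoid, L ∝ μᵣN²A/ℓ.
L₂/L₁ = (2.5) × (0.25)^-1 = 10.0.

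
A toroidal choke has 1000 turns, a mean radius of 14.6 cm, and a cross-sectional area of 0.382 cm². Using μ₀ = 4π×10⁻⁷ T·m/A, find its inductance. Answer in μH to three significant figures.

L ≈ 52.3 μH

For a thin toroid, L = μ₀N²A/(2πR).
L = (4π×10⁻⁷)(1000)²(3.820×10^-5) / (2π×0.146 m) = 5.233×10^-5 H.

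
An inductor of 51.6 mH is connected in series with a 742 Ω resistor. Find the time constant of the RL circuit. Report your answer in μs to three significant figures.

τ ≈ 69.5 μs

τ = L/R = (5.160×10^-2 H)/(742 Ω) = 6.954×10^-5 s.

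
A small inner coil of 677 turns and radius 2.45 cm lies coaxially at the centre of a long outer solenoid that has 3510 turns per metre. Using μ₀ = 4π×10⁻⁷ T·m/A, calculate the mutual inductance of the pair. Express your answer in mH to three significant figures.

The outer solenoid produces a uniform field B₁ = μ₀n₁I₁ across the inner coil,
so the flux linkage is N₂Φ = N₂B₁A₂ = μ₀n₁N₂A₂·I₁, giving M = μ₀n₁N₂A₂.
A₂ = πr² = π(2.450×10^-2 m)² = 1.886×10^-3 m².
M = (4π×10⁻⁷)(3510)(677)(1.886×10^-3) = 5.631×10^-3 H.

M ≈ 5.63 mH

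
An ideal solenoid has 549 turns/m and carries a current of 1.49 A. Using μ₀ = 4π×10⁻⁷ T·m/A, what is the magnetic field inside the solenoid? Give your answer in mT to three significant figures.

Inside a long solenoid, B = μ₀nI.
B = (4π×10⁻⁷)(549 m⁻¹)(1.49 A) = 1.028×10^-3 T.

B ≈ 1.03 mT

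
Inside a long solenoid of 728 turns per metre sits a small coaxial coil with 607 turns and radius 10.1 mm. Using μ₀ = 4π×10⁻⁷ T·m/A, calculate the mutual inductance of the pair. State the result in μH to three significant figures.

M ≈ 178 μH

The outer solenoid produces a uniform field B₁ = μ₀n₁I₁ across the inner coil,
so the flux linkage is N₂Φ = N₂B₁A₂ = μ₀n₁N₂A₂·I₁, giving M = μ₀n₁N₂A₂.
A₂ = πr² = π(1.010×10^-2 m)² = 3.2047×10^-4 m².
M = (4π×10⁻⁷)(728)(607)(3.2047×10^-4) = 1.780×10^-4 H.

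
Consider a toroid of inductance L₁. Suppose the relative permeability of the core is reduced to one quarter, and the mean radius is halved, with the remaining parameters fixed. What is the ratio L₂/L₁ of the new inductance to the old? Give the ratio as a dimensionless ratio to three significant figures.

For a toroid, L ∝ μᵣN²A/R.
L₂/L₁ = (0.25) × (0.5)^-1 = 0.500.

L₂/L₁ = 0.500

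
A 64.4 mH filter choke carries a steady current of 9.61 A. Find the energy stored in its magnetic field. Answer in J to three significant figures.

Stored magnetic energy: U = ½LI².
U = ½(6.440×10^-2 H)(9.61 A)² = 2.974 J.

U ≈ 2.97 J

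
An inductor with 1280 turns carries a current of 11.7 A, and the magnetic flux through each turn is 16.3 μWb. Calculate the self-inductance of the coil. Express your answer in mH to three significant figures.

L ≈ 1.78 mH

Self-inductance is defined by L = NΦ_B/I (flux linkage over current).
L = (1280)(1.630×10^-5 Wb)/(11.7 A) = 1.783×10^-3 H.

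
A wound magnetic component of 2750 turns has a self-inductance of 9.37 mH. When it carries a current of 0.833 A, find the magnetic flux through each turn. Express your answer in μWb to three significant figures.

From L = NΦ_B/I, the flux per turn is Φ_B = LI/N.
Φ_B = (9.370×10^-3 H)(0.833 A)/2750 = 2.838×10^-6 Wb.

Φ_B ≈ 2.84 μWb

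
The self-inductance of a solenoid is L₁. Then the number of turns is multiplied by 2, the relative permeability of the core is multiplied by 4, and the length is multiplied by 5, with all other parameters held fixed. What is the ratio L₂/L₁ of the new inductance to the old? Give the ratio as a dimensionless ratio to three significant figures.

L₂/L₁ = 3.20

For a solenoid, L ∝ μᵣN²A/ℓ.
L₂/L₁ = (2)^2 × (4) × (5)^-1 = 3.20.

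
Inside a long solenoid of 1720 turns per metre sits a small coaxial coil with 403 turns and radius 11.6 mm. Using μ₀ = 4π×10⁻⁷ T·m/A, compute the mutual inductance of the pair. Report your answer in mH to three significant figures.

The outer solenoid produces a uniform field B₁ = μ₀n₁I₁ across the inner coil,
so the flux linkage is N₂Φ = N₂B₁A₂ = μ₀n₁N₂A₂·I₁, giving M = μ₀n₁N₂A₂.
A₂ = πr² = π(1.160×10^-2 m)² = 4.227×10^-4 m².
M = (4π×10⁻⁷)(1720)(403)(4.227×10^-4) = 3.682×10^-4 H.

M ≈ 0.368 mH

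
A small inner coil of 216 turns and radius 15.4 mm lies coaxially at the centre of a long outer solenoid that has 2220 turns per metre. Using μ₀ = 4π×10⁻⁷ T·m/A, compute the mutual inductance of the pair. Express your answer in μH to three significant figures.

The outer solenoid produces a uniform field B₁ = μ₀n₁I₁ across the inner coil,
so the flux linkage is N₂Φ = N₂B₁A₂ = μ₀n₁N₂A₂·I₁, giving M = μ₀n₁N₂A₂.
A₂ = πr² = π(1.540×10^-2 m)² = 7.451×10^-4 m².
M = (4π×10⁻⁷)(2220)(216)(7.451×10^-4) = 4.490×10^-4 H.

M ≈ 449 μH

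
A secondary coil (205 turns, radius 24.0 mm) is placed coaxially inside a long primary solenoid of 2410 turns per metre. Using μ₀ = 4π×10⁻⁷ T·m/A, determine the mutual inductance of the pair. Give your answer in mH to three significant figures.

M ≈ 1.12 mH

The outer solenoid produces a uniform field B₁ = μ₀n₁I₁ across the inner coil,
so the flux linkage is N₂Φ = N₂B₁A₂ = μ₀n₁N₂A₂·I₁, giving M = μ₀n₁N₂A₂.
A₂ = πr² = π(2.400×10^-2 m)² = 1.810×10^-3 m².
M = (4π×10⁻⁷)(2410)(205)(1.810×10^-3) = 1.123×10^-3 H.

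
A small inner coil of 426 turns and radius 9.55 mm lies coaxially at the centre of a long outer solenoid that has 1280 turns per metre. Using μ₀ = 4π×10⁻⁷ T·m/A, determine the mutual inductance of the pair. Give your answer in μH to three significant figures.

M ≈ 196 μH

The outer solenoid produces a uniform field B₁ = μ₀n₁I₁ across the inner coil,
so the flux linkage is N₂Φ = N₂B₁A₂ = μ₀n₁N₂A₂·I₁, giving M = μ₀n₁N₂A₂.
A₂ = πr² = π(9.550×10^-3 m)² = 2.865×10^-4 m².
M = (4π×10⁻⁷)(1280)(426)(2.865×10^-4) = 1.963×10^-4 H.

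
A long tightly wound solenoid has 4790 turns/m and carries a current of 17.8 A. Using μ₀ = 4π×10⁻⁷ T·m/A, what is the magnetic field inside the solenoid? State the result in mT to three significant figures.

B ≈ 107 mT

Inside a long solenoid, B = μ₀nI.
B = (4π×10⁻⁷)(4.790×10^3 m⁻¹)(17.8 A) = 0.1071 T.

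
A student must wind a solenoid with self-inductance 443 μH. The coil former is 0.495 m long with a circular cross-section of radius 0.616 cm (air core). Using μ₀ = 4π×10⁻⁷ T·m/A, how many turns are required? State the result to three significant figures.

A = πr² = π(6.160×10^-3 m)² = 1.192×10^-4 m².
From L = μ₀N²A/ℓ, N = √(Lℓ / (μ₀A)).
N = √[(4.430×10^-4)(0.495) / ((4π×10⁻⁷)×1.192×10^-4)] = √(1.464×10^6) ≈ 1209.9.

N ≈ 1210 turns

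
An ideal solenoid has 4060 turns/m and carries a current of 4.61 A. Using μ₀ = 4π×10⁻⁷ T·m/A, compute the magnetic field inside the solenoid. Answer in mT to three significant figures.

Inside a long solenoid, B = μ₀nI.
B = (4π×10⁻⁷)(4.060×10^3 m⁻¹)(4.61 A) = 2.352×10^-2 T.

B ≈ 23.5 mT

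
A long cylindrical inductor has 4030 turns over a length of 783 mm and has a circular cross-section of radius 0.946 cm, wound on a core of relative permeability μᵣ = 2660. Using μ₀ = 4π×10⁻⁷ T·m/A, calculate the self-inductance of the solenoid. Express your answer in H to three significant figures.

A = πr² = π(9.460×10^-3 m)² = 2.811×10^-4 m².
For a long solenoid, L = μ₀μᵣN²A/ℓ.
L = (4π×10⁻⁷)(2660)(4030)²(2.811×10^-4)/(0.783 m) = 19.49 H.

L ≈ 19.5 H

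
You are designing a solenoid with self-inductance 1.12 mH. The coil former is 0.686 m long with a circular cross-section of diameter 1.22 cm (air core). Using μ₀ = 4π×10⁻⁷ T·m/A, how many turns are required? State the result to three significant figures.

A = π(d/2)² = π(6.100×10^-3 m)² = 1.169×10^-4 m².
From L = μ₀N²A/ℓ, N = √(Lℓ / (μ₀A)).
N = √[(1.120×10^-3)(0.686) / ((4π×10⁻⁷)×1.169×10^-4)] = √(5.230×10^6) ≈ 2287.0.

N ≈ 2290 turns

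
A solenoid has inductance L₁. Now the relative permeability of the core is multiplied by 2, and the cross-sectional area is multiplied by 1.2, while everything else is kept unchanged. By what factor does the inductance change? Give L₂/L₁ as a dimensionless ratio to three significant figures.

For a solenoid, L ∝ μᵣN²A/ℓ.
L₂/L₁ = (2) × (1.2) = 2.40.

L₂/L₁ = 2.40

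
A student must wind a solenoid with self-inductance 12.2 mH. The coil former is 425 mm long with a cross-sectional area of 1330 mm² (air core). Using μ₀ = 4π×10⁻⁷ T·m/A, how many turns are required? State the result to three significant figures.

N ≈ 1760 turns

A = 1330 mm² = 1.330×10^-3 m².
From L = μ₀N²A/ℓ, N = √(Lℓ / (μ₀A)).
N = √[(1.220×10^-2)(0.425) / ((4π×10⁻⁷)×1.330×10^-3)] = √(3.102×10^6) ≈ 1761.3.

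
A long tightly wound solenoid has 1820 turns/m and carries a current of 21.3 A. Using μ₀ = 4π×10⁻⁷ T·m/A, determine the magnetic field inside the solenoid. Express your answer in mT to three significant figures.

Inside a long solenoid, B = μ₀nI.
B = (4π×10⁻⁷)(1.820×10^3 m⁻¹)(21.3 A) = 4.871×10^-2 T.

B ≈ 48.7 mT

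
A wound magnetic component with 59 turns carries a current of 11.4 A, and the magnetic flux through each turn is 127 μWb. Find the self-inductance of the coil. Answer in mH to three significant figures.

L ≈ 0.657 mH

Self-inductance is defined by L = NΦ_B/I (flux linkage over current).
L = (59)(1.270×10^-4 Wb)/(11.4 A) = 6.573×10^-4 H.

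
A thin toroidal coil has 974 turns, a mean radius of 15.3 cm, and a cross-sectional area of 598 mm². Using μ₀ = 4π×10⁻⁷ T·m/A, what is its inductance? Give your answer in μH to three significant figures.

For a thin toroid, L = μ₀N²A/(2πR).
L = (4π×10⁻⁷)(974)²(5.980×10^-4) / (2π×0.153 m) = 7.416×10^-4 H.

L ≈ 742 μH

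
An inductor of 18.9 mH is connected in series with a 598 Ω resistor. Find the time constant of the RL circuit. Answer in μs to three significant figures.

τ ≈ 31.6 μs

τ = L/R = (1.890×10^-2 H)/(598 Ω) = 3.161×10^-5 s.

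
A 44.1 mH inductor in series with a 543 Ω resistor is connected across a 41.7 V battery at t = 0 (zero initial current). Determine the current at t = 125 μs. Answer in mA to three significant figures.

τ = L/R = 4.410×10^-2/543 = 8.122×10^-5 s; final current I_∞ = ε/R = 41.7/543 = 7.680×10^-2 A.
I(t) = I_∞(1 − e^(−t/τ)) with t/τ = 1.539.
I = (7.680×10^-2)(1 − e^(−1.539)) = 6.032×10^-2 A.

I ≈ 60.3 mA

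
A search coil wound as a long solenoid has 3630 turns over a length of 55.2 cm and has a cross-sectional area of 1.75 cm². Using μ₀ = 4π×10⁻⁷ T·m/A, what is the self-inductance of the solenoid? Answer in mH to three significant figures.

L ≈ 5.25 mH

A = 1.75 cm² = 1.750×10^-4 m².
For a long solenoid, L = μ₀N²A/ℓ.
L = (4π×10⁻⁷)(3630)²(1.750×10^-4)/(0.552 m) = 5.250×10^-3 H.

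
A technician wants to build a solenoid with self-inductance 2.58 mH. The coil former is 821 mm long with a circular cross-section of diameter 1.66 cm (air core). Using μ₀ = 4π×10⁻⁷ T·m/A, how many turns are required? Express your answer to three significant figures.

N ≈ 2790 turns

A = π(d/2)² = π(8.300×10^-3 m)² = 2.164×10^-4 m².
From L = μ₀N²A/ℓ, N = √(Lℓ / (μ₀A)).
N = √[(2.580×10^-3)(0.821) / ((4π×10⁻⁷)×2.164×10^-4)] = √(7.788×10^6) ≈ 2790.8.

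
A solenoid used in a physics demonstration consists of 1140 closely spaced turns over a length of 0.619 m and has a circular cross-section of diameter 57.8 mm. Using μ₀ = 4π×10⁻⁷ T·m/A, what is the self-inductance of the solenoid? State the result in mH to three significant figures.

L ≈ 6.92 mH

A = π(d/2)² = π(2.890×10^-2 m)² = 2.624×10^-3 m².
For a long solenoid, L = μ₀N²A/ℓ.
L = (4π×10⁻⁷)(1140)²(2.624×10^-3)/(0.619 m) = 6.923×10^-3 H.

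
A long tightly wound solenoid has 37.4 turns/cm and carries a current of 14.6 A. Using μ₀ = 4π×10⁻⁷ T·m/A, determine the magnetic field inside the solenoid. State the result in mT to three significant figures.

B ≈ 68.6 mT

Inside a long solenoid, B = μ₀nI.
B = (4π×10⁻⁷)(3.740×10^3 m⁻¹)(14.6 A) = 6.862×10^-2 T.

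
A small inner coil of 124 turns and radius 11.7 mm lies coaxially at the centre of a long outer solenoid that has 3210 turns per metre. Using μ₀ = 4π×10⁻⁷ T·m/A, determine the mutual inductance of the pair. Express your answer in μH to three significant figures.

M ≈ 215 μH

The outer solenoid produces a uniform field B₁ = μ₀n₁I₁ across the inner coil,
so the flux linkage is N₂Φ = N₂B₁A₂ = μ₀n₁N₂A₂·I₁, giving M = μ₀n₁N₂A₂.
A₂ = πr² = π(1.170×10^-2 m)² = 4.301×10^-4 m².
M = (4π×10⁻⁷)(3210)(124)(4.301×10^-4) = 2.151×10^-4 H.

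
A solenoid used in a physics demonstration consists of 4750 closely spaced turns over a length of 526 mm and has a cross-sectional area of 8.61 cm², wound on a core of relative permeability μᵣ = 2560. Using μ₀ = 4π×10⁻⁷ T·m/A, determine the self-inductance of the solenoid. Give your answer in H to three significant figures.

A = 8.61 cm² = 8.610×10^-4 m².
For a long solenoid, L = μ₀μᵣN²A/ℓ.
L = (4π×10⁻⁷)(2560)(4750)²(8.610×10^-4)/(0.526 m) = 118.8 H.

L ≈ 119 H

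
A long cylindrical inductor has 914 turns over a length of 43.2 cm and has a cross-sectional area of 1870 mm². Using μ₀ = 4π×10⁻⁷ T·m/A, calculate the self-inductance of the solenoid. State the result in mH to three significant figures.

A = 1870 mm² = 1.870×10^-3 m².
For a long solenoid, L = μ₀N²A/ℓ.
L = (4π×10⁻⁷)(914)²(1.870×10^-3)/(0.432 m) = 4.544×10^-3 H.

L ≈ 4.54 mH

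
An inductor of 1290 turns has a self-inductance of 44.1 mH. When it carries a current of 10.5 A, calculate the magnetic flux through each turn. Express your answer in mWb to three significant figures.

Φ_B ≈ 0.359 mWb

From L = NΦ_B/I, the flux per turn is Φ_B = LI/N.
Φ_B = (4.410×10^-2 H)(10.5 A)/1290 = 3.590×10^-4 Wb.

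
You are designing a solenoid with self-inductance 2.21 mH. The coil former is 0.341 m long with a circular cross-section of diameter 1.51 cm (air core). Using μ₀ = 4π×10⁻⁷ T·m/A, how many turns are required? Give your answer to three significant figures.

A = π(d/2)² = π(7.550×10^-3 m)² = 1.791×10^-4 m².
From L = μ₀N²A/ℓ, N = √(Lℓ / (μ₀A)).
N = √[(2.210×10^-3)(0.341) / ((4π×10⁻⁷)×1.791×10^-4)] = √(3.349×10^6) ≈ 1830.0.

N ≈ 1830 turns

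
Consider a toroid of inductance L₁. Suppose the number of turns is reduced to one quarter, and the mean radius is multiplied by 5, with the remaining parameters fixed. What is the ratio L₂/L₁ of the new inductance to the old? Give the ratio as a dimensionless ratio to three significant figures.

For a toroid, L ∝ μᵣN²A/R.
L₂/L₁ = (0.25)^2 × (5)^-1 = 0.0125.

L₂/L₁ = 0.0125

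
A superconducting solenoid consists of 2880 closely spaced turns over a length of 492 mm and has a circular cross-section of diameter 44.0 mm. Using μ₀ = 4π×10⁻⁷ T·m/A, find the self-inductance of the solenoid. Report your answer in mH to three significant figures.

L ≈ 32.2 mH

A = π(d/2)² = π(2.200×10^-2 m)² = 1.521×10^-3 m².
For a long solenoid, L = μ₀N²A/ℓ.
L = (4π×10⁻⁷)(2880)²(1.521×10^-3)/(0.492 m) = 3.221×10^-2 H.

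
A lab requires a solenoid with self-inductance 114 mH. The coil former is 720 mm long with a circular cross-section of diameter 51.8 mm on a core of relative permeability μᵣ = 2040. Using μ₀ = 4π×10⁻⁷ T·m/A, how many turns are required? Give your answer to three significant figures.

N ≈ 123 turns

A = π(d/2)² = π(2.590×10^-2 m)² = 2.107×10^-3 m².
From L = μ₀μᵣN²A/ℓ, N = √(Lℓ / (μ₀μᵣA)).
N = √[(0.114)(0.72) / ((4π×10⁻⁷)(2040)×2.107×10^-3)] = √(1.519×10^4) ≈ 123.3.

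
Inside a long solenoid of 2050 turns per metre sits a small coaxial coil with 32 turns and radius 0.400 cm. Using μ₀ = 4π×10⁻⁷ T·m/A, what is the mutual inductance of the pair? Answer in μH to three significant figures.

M ≈ 4.14 μH

The outer solenoid produces a uniform field B₁ = μ₀n₁I₁ across the inner coil,
so the flux linkage is N₂Φ = N₂B₁A₂ = μ₀n₁N₂A₂·I₁, giving M = μ₀n₁N₂A₂.
A₂ = πr² = π(4.000×10^-3 m)² = 5.027×10^-5 m².
M = (4π×10⁻⁷)(2050)(32)(5.027×10^-5) = 4.144×10^-6 H.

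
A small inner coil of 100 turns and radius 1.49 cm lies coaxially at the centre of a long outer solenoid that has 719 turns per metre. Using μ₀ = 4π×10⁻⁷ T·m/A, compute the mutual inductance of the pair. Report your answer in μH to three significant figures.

The outer solenoid produces a uniform field B₁ = μ₀n₁I₁ across the inner coil,
so the flux linkage is N₂Φ = N₂B₁A₂ = μ₀n₁N₂A₂·I₁, giving M = μ₀n₁N₂A₂.
A₂ = πr² = π(1.490×10^-2 m)² = 6.9746×10^-4 m².
M = (4π×10⁻⁷)(719)(100)(6.9746×10^-4) = 6.302×10^-5 H.

M ≈ 63.0 μH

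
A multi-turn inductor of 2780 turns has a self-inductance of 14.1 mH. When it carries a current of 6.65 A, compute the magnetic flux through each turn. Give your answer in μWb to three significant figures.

Φ_B ≈ 33.7 μWb

From L = NΦ_B/I, the flux per turn is Φ_B = LI/N.
Φ_B = (1.410×10^-2 H)(6.65 A)/2780 = 3.373×10^-5 Wb.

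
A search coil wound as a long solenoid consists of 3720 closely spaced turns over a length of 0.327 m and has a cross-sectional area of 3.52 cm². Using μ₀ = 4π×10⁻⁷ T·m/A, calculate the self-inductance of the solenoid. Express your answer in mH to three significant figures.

A = 3.52 cm² = 3.520×10^-4 m².
For a long solenoid, L = μ₀N²A/ℓ.
L = (4π×10⁻⁷)(3720)²(3.520×10^-4)/(0.327 m) = 1.872×10^-2 H.

L ≈ 18.7 mH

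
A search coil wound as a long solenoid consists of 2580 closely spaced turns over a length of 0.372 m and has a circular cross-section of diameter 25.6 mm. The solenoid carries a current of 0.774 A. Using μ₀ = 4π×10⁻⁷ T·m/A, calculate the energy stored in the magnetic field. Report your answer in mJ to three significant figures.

U ≈ 3.47 mJ

A = π(d/2)² = π(1.280×10^-2 m)² = 5.147×10^-4 m².
L = μ₀N²A/ℓ = (4π×10⁻⁷)(2580)²(5.147×10^-4)/(0.372) = 1.157×10^-2 H.
U = ½LI² = ½(1.157×10^-2)(0.774)² = 3.467×10^-3 J.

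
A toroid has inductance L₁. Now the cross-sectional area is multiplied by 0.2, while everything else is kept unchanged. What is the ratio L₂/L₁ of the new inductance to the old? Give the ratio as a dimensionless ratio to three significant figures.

For a toroid, L ∝ μᵣN²A/R.
L₂/L₁ = (0.2) = 0.200.

L₂/L₁ = 0.200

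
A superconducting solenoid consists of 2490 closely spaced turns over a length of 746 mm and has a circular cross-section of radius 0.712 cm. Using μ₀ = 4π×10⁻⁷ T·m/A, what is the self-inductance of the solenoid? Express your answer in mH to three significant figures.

L ≈ 1.66 mH

A = πr² = π(7.120×10^-3 m)² = 1.593×10^-4 m².
For a long solenoid, L = μ₀N²A/ℓ.
L = (4π×10⁻⁷)(2490)²(1.593×10^-4)/(0.746 m) = 1.663×10^-3 H.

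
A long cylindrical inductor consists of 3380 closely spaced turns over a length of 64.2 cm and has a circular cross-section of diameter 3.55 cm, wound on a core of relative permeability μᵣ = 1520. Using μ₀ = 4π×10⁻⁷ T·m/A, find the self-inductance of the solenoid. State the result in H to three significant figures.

L ≈ 33.6 H

A = π(d/2)² = π(1.775×10^-2 m)² = 9.898×10^-4 m².
For a long solenoid, L = μ₀μᵣN²A/ℓ.
L = (4π×10⁻⁷)(1520)(3380)²(9.898×10^-4)/(0.642 m) = 33.64 H.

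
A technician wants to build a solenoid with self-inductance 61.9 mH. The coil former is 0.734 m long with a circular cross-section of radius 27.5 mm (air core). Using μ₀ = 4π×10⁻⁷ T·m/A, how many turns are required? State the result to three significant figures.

N ≈ 3900 turns

A = πr² = π(2.750×10^-2 m)² = 2.376×10^-3 m².
From L = μ₀N²A/ℓ, N = √(Lℓ / (μ₀A)).
N = √[(6.190×10^-2)(0.734) / ((4π×10⁻⁷)×2.376×10^-3)] = √(1.522×10^7) ≈ 3901.0.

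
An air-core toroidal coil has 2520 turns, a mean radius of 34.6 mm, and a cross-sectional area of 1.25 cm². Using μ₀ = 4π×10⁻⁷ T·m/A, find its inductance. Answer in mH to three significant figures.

For a thin toroid, L = μ₀N²A/(2πR).
L = (4π×10⁻⁷)(2520)²(1.250×10^-4) / (2π×3.460×10^-2 m) = 4.588×10^-3 H.

L ≈ 4.59 mH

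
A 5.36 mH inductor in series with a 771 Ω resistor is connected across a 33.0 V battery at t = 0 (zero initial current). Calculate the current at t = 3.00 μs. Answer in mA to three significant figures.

I ≈ 15.0 mA

τ = L/R = 5.360×10^-3/771 = 6.952×10^-6 s; final current I_∞ = ε/R = 33.0/771 = 4.280×10^-2 A.
I(t) = I_∞(1 − e^(−t/τ)) with t/τ = 0.432.
I = (4.280×10^-2)(1 − e^(−0.432)) = 1.500×10^-2 A.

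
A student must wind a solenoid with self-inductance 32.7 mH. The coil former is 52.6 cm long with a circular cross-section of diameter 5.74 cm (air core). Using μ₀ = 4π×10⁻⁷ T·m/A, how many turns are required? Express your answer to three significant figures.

N ≈ 2300 turns

A = π(d/2)² = π(2.870×10^-2 m)² = 2.588×10^-3 m².
From L = μ₀N²A/ℓ, N = √(Lℓ / (μ₀A)).
N = √[(3.270×10^-2)(0.526) / ((4π×10⁻⁷)×2.588×10^-3)] = √(5.289×10^6) ≈ 2299.9.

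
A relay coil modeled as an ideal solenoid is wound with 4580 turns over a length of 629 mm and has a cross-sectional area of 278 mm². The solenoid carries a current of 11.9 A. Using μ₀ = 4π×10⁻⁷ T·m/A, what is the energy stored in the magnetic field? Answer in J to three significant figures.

A = 278 mm² = 2.780×10^-4 m².
L = μ₀N²A/ℓ = (4π×10⁻⁷)(4580)²(2.780×10^-4)/(0.629) = 1.165×10^-2 H.
U = ½LI² = ½(1.165×10^-2)(11.9)² = 0.8249 J.

U ≈ 0.825 J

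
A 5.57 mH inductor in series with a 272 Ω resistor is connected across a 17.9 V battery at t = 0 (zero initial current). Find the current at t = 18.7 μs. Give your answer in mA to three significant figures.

τ = L/R = 5.570×10^-3/272 = 2.048×10^-5 s; final current I_∞ = ε/R = 17.9/272 = 6.581×10^-2 A.
I(t) = I_∞(1 − e^(−t/τ)) with t/τ = 0.913.
I = (6.581×10^-2)(1 − e^(−0.913)) = 3.940×10^-2 A.

I ≈ 39.4 mA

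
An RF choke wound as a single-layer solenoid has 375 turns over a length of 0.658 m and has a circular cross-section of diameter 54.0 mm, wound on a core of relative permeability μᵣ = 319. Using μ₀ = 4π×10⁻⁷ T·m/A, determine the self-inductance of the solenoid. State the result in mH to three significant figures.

L ≈ 196 mH

A = π(d/2)² = π(2.700×10^-2 m)² = 2.290×10^-3 m².
For a long solenoid, L = μ₀μᵣN²A/ℓ.
L = (4π×10⁻⁷)(319)(375)²(2.290×10^-3)/(0.658 m) = 0.1962 H.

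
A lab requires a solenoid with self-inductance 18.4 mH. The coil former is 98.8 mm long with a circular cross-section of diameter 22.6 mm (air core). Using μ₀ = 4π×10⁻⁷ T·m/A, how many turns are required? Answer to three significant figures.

A = π(d/2)² = π(1.130×10^-2 m)² = 4.011×10^-4 m².
From L = μ₀N²A/ℓ, N = √(Lℓ / (μ₀A)).
N = √[(1.840×10^-2)(9.880×10^-2) / ((4π×10⁻⁷)×4.011×10^-4)] = √(3.606×10^6) ≈ 1899.0.

N ≈ 1900 turns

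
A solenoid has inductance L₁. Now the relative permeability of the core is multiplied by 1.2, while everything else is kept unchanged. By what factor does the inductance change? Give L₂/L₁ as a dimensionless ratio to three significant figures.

L₂/L₁ = 1.20

For a solenoid, L ∝ μᵣN²A/ℓ.
L₂/L₁ = (1.2) = 1.20.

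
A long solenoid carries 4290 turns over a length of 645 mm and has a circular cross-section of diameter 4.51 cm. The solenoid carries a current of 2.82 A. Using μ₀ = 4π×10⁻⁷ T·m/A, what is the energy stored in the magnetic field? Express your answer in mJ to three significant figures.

A = π(d/2)² = π(2.255×10^-2 m)² = 1.598×10^-3 m².
L = μ₀N²A/ℓ = (4π×10⁻⁷)(4290)²(1.598×10^-3)/(0.645) = 5.728×10^-2 H.
U = ½LI² = ½(5.728×10^-2)(2.82)² = 0.2278 J.

U ≈ 228 mJ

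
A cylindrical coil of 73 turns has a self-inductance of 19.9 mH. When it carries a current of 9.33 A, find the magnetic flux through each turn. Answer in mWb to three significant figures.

Φ_B ≈ 2.54 mWb

From L = NΦ_B/I, the flux per turn is Φ_B = LI/N.
Φ_B = (1.990×10^-2 H)(9.33 A)/73 = 2.543×10^-3 Wb.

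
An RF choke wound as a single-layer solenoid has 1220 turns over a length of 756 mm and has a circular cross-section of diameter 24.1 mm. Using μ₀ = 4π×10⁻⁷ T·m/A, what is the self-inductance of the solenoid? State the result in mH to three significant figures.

A = π(d/2)² = π(1.205×10^-2 m)² = 4.562×10^-4 m².
For a long solenoid, L = μ₀N²A/ℓ.
L = (4π×10⁻⁷)(1220)²(4.562×10^-4)/(0.756 m) = 1.129×10^-3 H.

L ≈ 1.13 mH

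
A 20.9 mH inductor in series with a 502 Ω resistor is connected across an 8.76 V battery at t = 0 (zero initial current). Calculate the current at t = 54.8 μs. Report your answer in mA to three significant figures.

I ≈ 12.8 mA

τ = L/R = 2.090×10^-2/502 = 4.163×10^-5 s; final current I_∞ = ε/R = 8.76/502 = 1.745×10^-2 A.
I(t) = I_∞(1 − e^(−t/τ)) with t/τ = 1.316.
I = (1.745×10^-2)(1 − e^(−1.316)) = 1.277×10^-2 A.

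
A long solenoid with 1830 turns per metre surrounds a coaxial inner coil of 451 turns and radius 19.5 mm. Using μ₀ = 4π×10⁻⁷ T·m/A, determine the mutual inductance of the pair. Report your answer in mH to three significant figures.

M ≈ 1.24 mH

The outer solenoid produces a uniform field B₁ = μ₀n₁I₁ across the inner coil,
so the flux linkage is N₂Φ = N₂B₁A₂ = μ₀n₁N₂A₂·I₁, giving M = μ₀n₁N₂A₂.
A₂ = πr² = π(1.950×10^-2 m)² = 1.1946×10^-3 m².
M = (4π×10⁻⁷)(1830)(451)(1.1946×10^-3) = 1.239×10^-3 H.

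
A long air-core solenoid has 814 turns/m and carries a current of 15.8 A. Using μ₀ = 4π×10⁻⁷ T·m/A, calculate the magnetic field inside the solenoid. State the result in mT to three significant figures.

B ≈ 16.2 mT

Inside a long solenoid, B = μ₀nI.
B = (4π×10⁻⁷)(814 m⁻¹)(15.8 A) = 1.616×10^-2 T.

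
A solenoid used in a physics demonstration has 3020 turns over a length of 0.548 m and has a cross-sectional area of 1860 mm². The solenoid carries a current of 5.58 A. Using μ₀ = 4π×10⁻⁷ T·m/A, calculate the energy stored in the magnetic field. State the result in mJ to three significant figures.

A = 1860 mm² = 1.860×10^-3 m².
L = μ₀N²A/ℓ = (4π×10⁻⁷)(3020)²(1.860×10^-3)/(0.548) = 3.890×10^-2 H.
U = ½LI² = ½(3.890×10^-2)(5.58)² = 0.6056 J.

U ≈ 606 mJ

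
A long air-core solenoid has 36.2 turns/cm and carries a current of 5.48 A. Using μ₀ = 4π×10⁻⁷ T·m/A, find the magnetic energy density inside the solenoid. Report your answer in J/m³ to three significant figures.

u ≈ 247 J/m³

B = μ₀nI = (4π×10⁻⁷)(3.620×10^3)(5.48) = 2.493×10^-2 T.
u = B²/(2μ₀) = (2.493×10^-2)²/(2×4π×10⁻⁷) = 247.3 J/m³.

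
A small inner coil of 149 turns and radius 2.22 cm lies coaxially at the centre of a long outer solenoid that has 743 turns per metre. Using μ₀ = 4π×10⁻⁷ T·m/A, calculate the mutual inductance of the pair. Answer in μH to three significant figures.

The outer solenoid produces a uniform field B₁ = μ₀n₁I₁ across the inner coil,
so the flux linkage is N₂Φ = N₂B₁A₂ = μ₀n₁N₂A₂·I₁, giving M = μ₀n₁N₂A₂.
A₂ = πr² = π(2.220×10^-2 m)² = 1.548×10^-3 m².
M = (4π×10⁻⁷)(743)(149)(1.548×10^-3) = 2.154×10^-4 H.

M ≈ 215 μH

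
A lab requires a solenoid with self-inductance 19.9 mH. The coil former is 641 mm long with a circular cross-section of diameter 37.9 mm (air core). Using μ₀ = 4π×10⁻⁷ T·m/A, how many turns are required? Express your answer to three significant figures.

A = π(d/2)² = π(1.895×10^-2 m)² = 1.128×10^-3 m².
From L = μ₀N²A/ℓ, N = √(Lℓ / (μ₀A)).
N = √[(1.990×10^-2)(0.641) / ((4π×10⁻⁷)×1.128×10^-3)] = √(8.998×10^6) ≈ 2999.6.

N ≈ 3000 turns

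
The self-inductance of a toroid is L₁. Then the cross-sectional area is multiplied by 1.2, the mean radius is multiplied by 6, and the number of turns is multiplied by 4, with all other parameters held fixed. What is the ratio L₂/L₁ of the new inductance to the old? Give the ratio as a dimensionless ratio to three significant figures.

For a toroid, L ∝ μᵣN²A/R.
L₂/L₁ = (1.2) × (6)^-1 × (4)^2 = 3.20.

L₂/L₁ = 3.20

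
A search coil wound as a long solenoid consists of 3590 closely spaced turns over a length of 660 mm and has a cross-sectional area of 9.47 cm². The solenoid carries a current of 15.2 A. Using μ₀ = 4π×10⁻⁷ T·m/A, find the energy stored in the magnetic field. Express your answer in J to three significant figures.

A = 9.47 cm² = 9.470×10^-4 m².
L = μ₀N²A/ℓ = (4π×10⁻⁷)(3590)²(9.470×10^-4)/(0.66) = 2.324×10^-2 H.
U = ½LI² = ½(2.324×10^-2)(15.2)² = 2.684 J.

U ≈ 2.68 J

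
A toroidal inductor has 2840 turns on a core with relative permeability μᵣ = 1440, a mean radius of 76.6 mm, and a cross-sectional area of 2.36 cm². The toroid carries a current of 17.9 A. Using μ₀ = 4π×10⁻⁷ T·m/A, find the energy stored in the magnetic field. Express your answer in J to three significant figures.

L = μ₀μᵣN²A/(2πR) = (4π×10⁻⁷)(1440)(2840)²(2.360×10^-4)/(2π×7.660×10^-2) = 7.157 H.
U = ½LI² = ½(7.157)(17.9)² = 1.147×10^3 J.

U ≈ 1150 J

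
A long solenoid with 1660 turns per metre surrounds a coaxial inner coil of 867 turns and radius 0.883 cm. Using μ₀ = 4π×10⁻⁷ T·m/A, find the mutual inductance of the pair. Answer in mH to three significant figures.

The outer solenoid produces a uniform field B₁ = μ₀n₁I₁ across the inner coil,
so the flux linkage is N₂Φ = N₂B₁A₂ = μ₀n₁N₂A₂·I₁, giving M = μ₀n₁N₂A₂.
A₂ = πr² = π(8.830×10^-3 m)² = 2.449×10^-4 m².
M = (4π×10⁻⁷)(1660)(867)(2.449×10^-4) = 4.430×10^-4 H.

M ≈ 0.443 mH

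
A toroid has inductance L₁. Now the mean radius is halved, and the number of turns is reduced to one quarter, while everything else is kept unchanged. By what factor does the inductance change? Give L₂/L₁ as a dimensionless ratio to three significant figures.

For a toroid, L ∝ μᵣN²A/R.
L₂/L₁ = (0.5)^-1 × (0.25)^2 = 0.125.

L₂/L₁ = 0.125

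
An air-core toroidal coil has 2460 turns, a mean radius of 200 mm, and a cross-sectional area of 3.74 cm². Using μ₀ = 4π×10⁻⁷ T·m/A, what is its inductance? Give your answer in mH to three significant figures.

L ≈ 2.26 mH

For a thin toroid, L = μ₀N²A/(2πR).
L = (4π×10⁻⁷)(2460)²(3.740×10^-4) / (2π×0.2 m) = 2.263×10^-3 H.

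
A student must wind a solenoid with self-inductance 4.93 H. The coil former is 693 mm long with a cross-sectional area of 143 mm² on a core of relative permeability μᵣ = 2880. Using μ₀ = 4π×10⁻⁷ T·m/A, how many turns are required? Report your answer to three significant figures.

N ≈ 2570 turns

A = 143 mm² = 1.430×10^-4 m².
From L = μ₀μᵣN²A/ℓ, N = √(Lℓ / (μ₀μᵣA)).
N = √[(4.93)(0.693) / ((4π×10⁻⁷)(2880)×1.430×10^-4)] = √(6.601×10^6) ≈ 2569.3.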